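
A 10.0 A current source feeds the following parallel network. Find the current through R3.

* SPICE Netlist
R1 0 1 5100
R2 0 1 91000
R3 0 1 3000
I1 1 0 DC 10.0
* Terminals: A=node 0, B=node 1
All resistors sit directly between nodes 0 and 1, so they are in parallel and share one voltage V; the full source current 10 A splits among them.
1/R_par = 1/5100 + 1/91000 + 1/3000 = 0.0005404 S  =>  R_par = 1850 Ω
V = I × R_par = 10 × 1850 = 18500 V
I_R3 = V/R3 = 18500/3000 = 6.168 A

Final answer: 6.168 A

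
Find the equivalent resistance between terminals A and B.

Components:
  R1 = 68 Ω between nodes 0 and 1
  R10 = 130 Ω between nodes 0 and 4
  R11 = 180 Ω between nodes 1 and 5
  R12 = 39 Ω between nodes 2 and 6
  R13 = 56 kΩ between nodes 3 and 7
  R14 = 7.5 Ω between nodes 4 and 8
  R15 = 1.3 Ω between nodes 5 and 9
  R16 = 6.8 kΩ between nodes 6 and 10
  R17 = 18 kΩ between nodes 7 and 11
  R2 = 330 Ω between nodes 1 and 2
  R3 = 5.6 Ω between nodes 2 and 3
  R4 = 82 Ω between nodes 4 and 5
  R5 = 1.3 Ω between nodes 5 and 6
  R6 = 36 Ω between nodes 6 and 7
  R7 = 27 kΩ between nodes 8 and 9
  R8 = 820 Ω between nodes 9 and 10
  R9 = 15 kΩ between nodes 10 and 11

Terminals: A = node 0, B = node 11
The network is not a plain series/parallel combination. Inject a 1 A test current into terminal A (node 0) and return it from terminal B (node 11); then R_eq = V_A / (1 A).
Nodal analysis, taking node 11 as the 0 V reference.
Current source I_test pushes 1 A into node 0 and draws it out of node 11.
KCL at each unknown node (sum of currents leaving = 0; resistances in Ω):
  Node 0: (V_0 - V_1)/68 + (V_0 - V_4)/130 - 1 = 0
  Node 1: (V_1 - V_0)/68 + (V_1 - V_2)/330 + (V_1 - V_5)/180 = 0
  Node 2: (V_2 - V_1)/330 + (V_2 - V_3)/5.6 + (V_2 - V_6)/39 = 0
  Node 3: (V_3 - V_2)/5.6 + (V_3 - V_7)/56000 = 0
  Node 4: (V_4 - V_0)/130 + (V_4 - V_5)/82 + (V_4 - V_8)/7.5 = 0
  Node 5: (V_5 - V_1)/180 + (V_5 - V_4)/82 + (V_5 - V_6)/1.3 + (V_5 - V_9)/1.3 = 0
  Node 6: (V_6 - V_2)/39 + (V_6 - V_5)/1.3 + (V_6 - V_7)/36 + (V_6 - V_10)/6800 = 0
  Node 7: (V_7 - V_3)/56000 + (V_7 - V_6)/36 + (V_7 - 0)/18000 = 0
  Node 8: (V_8 - V_4)/7.5 + (V_8 - V_9)/27000 = 0
  Node 9: (V_9 - V_5)/1.3 + (V_9 - V_8)/27000 + (V_9 - V_10)/820 = 0
  Node 10: (V_10 - V_6)/6800 + (V_10 - V_9)/820 + (V_10 - 0)/15000 = 0
Collecting terms (coefficients in siemens):
  0.0224·V_0 - 0.01471·V_1 - 0.007692·V_4 = 1
  0.02329·V_1 - 0.01471·V_0 - 0.00303·V_2 - 0.005556·V_5 = 0
  0.2072·V_2 - 0.00303·V_1 - 0.1786·V_3 - 0.02564·V_6 = 0
  0.1786·V_3 - 0.1786·V_2 - 0.00001786·V_7 = 0
  0.1532·V_4 - 0.007692·V_0 - 0.0122·V_5 - 0.1333·V_8 = 0
  1.556·V_5 - 0.005556·V_1 - 0.0122·V_4 - 0.7692·V_6 - 0.7692·V_9 = 0
  0.8228·V_6 - 0.02564·V_2 - 0.7692·V_5 - 0.02778·V_7 - 0.0001471·V_10 = 0
  0.02785·V_7 - 0.00001786·V_3 - 0.02778·V_6 = 0
  0.1334·V_8 - 0.1333·V_4 - 0.00003704·V_9 = 0
  0.7705·V_9 - 0.7692·V_5 - 0.00003704·V_8 - 0.00122·V_10 = 0
  0.001433·V_10 - 0.0001471·V_6 - 0.00122·V_9 = 0
Solving these 11 simultaneous equations (Gaussian elimination) gives:
  V_0 = 8503 V, V_1 = 8467 V, V_2 = 8409 V, V_3 = 8409 V
  V_4 = 8442 V, V_5 = 8403 V, V_6 = 8403 V, V_7 = 8386 V
  V_8 = 8442 V, V_9 = 8403 V, V_10 = 8012 V
R_eq = V_0 / 1 A = 8503 Ω = 8.503 kΩ

Final answer: 8.503 kΩ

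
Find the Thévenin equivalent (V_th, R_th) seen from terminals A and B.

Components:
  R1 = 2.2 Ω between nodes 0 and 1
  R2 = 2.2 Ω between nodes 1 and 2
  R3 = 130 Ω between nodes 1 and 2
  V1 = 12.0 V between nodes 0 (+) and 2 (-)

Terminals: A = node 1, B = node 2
Step 1 — V_th is the open-circuit voltage V_A - V_B (nothing connected across the terminals).
Nodal analysis, taking node 2 as the 0 V reference.
Source V1 fixes V_0 = 12 V.
KCL at each unknown node (sum of currents leaving = 0; resistances in Ω):
  Node 1: (V_1 - 12)/2.2 + (V_1 - 0)/2.2 + (V_1 - 0)/130 = 0
Collecting terms: 0.9168 × V_1 = 5.455  =>  V_1 = 5.95 V
V_th = V_1 - V_2 = 5.95 - 0 = 5.95 V
Step 2 — R_th: zero the source — replace V1 by a short circuit (node 2 merges into node 0) — and find the resistance seen between A (node 1) and B (node 0).
Reduce the network between node 1 (A) and node 0 (B) by series/parallel combination:
  Rp1 = R1 ‖ R2 ‖ R3 (parallel, all between nodes 0 and 1) = 1/(1/2.2 + 1/2.2 + 1/130) = 1.091 Ω
R_th = 1.091 Ω

Final answer: V_th = 5.95 V, R_th = 1.091 Ω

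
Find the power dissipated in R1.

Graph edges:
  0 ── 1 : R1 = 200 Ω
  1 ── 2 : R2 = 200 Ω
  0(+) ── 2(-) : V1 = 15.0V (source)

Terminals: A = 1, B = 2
Nodal analysis, taking node 2 as the 0 V reference.
Source V1 fixes V_0 = 15 V.
KCL at each unknown node (sum of currents leaving = 0; resistances in Ω):
  Node 1: (V_1 - 15)/200 + (V_1 - 0)/200 = 0
Collecting terms: 0.01 × V_1 = 0.075  =>  V_1 = 7.5 V
I_R1 = (V_0 - V_1)/R1 = (15 - 7.5)/200 = 0.0375 A
P_R1 = I_R1² × R1 = (0.0375)² × 200 = 0.2812 W

Final answer: 0.2812 W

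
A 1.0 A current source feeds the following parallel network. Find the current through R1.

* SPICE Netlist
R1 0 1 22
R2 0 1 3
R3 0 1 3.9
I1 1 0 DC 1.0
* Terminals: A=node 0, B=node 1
All resistors sit directly between nodes 0 and 1, so they are in parallel and share one voltage V; the full source current 1 A splits among them.
1/R_par = 1/22 + 1/3 + 1/3.9 = 0.6352 S  =>  R_par = 1.574 Ω
V = I × R_par = 1 × 1.574 = 1.574 V
I_R1 = V/R1 = 1.574/22 = 0.07156 A

Final answer: 0.07156 A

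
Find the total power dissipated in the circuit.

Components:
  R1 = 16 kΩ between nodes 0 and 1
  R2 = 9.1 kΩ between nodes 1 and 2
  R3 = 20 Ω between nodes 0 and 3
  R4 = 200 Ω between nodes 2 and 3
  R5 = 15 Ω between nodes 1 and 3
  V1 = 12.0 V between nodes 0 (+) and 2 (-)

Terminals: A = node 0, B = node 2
Nodal analysis, taking node 2 as the 0 V reference.
Source V1 fixes V_0 = 12 V.
KCL at each unknown node (sum of currents leaving = 0; resistances in Ω):
  Node 1: (V_1 - 12)/16000 + (V_1 - 0)/9100 + (V_1 - V_3)/15 = 0
  Node 3: (V_3 - 12)/20 + (V_3 - 0)/200 + (V_3 - V_1)/15 = 0
Collecting terms (coefficients in siemens):
  0.06684·V_1 - 0.06667·V_3 = 0.00075
  0.1217·V_3 - 0.06667·V_1 = 0.6
Determinant D = (0.06684)(0.1217) - (-0.06667)(-0.06667) = 0.003688
V_1 = [(0.00075)(0.1217) - (-0.06667)(0.6)]/D = 10.87 V
V_3 = [(0.06684)(0.6) - (0.00075)(-0.06667)]/D = 10.89 V
Power in each resistor, P = (ΔV)²/R:
  P_R1 = (12 - 10.87)²/16000 = 0.00007955 W
  P_R2 = (10.87 - 0)²/9100 = 0.01299 W
  P_R3 = (12 - 10.89)²/20 = 0.06175 W
  P_R4 = (0 - 10.89)²/200 = 0.5928 W
  P_R5 = (10.87 - 10.89)²/15 = 0.00001896 W
P_total = P_R1 + P_R2 + P_R3 + P_R4 + P_R5 = 0.6677 W

Final answer: 0.6677 W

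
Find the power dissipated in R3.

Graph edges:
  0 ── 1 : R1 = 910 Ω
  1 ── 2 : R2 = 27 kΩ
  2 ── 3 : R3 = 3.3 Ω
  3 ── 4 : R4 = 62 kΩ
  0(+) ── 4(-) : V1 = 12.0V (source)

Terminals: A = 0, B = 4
Nodal analysis, taking node 4 as the 0 V reference.
Source V1 fixes V_0 = 12 V.
KCL at each unknown node (sum of currents leaving = 0; resistances in Ω):
  Node 1: (V_1 - 12)/910 + (V_1 - V_2)/27000 = 0
  Node 2: (V_2 - V_1)/27000 + (V_2 - V_3)/3.3 = 0
  Node 3: (V_3 - V_2)/3.3 + (V_3 - 0)/62000 = 0
Collecting terms (coefficients in siemens):
  0.001136·V_1 - 0.00003704·V_2 = 0.01319
  0.3031·V_2 - 0.00003704·V_1 - 0.303·V_3 = 0
  0.303·V_3 - 0.303·V_2 = 0
Solving these 3 simultaneous equations (Gaussian elimination) gives:
  V_1 = 11.88 V, V_2 = 8.275 V, V_3 = 8.275 V
I_R3 = (V_2 - V_3)/R3 = (8.275 - 8.275)/3.3 = 0.0001335 A
P_R3 = I_R3² × R3 = (0.0001335)² × 3.3 = 0.00000005878 W

Final answer: 5.878e-08 W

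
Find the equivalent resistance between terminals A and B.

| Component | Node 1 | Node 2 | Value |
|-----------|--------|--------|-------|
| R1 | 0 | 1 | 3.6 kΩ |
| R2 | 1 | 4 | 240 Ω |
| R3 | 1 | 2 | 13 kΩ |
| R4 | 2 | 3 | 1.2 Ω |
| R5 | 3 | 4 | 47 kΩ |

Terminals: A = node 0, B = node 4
Reduce the network between node 0 (A) and node 4 (B) by series/parallel combination:
  Rs1 = R3 + R4 (series, joined only at node 2) = 13000 + 1.2 = 13000 Ω
  Rs2 = R5 + Rs1 (series, joined only at node 3) = 47000 + 13000 = 60000 Ω
  Rp1 = R2 ‖ Rs2 (parallel, both between nodes 1 and 4) = 1/(1/240 + 1/60000) = 239 Ω
  Rs3 = R1 + Rp1 (series, joined only at node 1) = 3600 + 239 = 3839 Ω
R_eq = 3.839 kΩ

Final answer: 3.839 kΩ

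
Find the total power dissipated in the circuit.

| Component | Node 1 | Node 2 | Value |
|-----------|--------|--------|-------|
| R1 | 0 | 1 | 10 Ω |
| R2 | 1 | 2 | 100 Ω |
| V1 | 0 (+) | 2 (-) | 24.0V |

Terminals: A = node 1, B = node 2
Nodal analysis, taking node 2 as the 0 V reference.
Source V1 fixes V_0 = 24 V.
KCL at each unknown node (sum of currents leaving = 0; resistances in Ω):
  Node 1: (V_1 - 24)/10 + (V_1 - 0)/100 = 0
Collecting terms: 0.11 × V_1 = 2.4  =>  V_1 = 21.82 V
Power in each resistor, P = (ΔV)²/R:
  P_R1 = (24 - 21.82)²/10 = 0.476 W
  P_R2 = (21.82 - 0)²/100 = 4.76 W
P_total = P_R1 + P_R2 = 5.236 W

Final answer: 5.236 W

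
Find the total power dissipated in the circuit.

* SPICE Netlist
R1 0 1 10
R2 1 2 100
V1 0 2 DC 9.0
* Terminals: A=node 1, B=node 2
Nodal analysis, taking node 2 as the 0 V reference.
Source V1 fixes V_0 = 9 V.
KCL at each unknown node (sum of currents leaving = 0; resistances in Ω):
  Node 1: (V_1 - 9)/10 + (V_1 - 0)/100 = 0
Collecting terms: 0.11 × V_1 = 0.9  =>  V_1 = 8.182 V
Power in each resistor, P = (ΔV)²/R:
  P_R1 = (9 - 8.182)²/10 = 0.06694 W
  P_R2 = (8.182 - 0)²/100 = 0.6694 W
P_total = P_R1 + P_R2 = 0.7364 W

Final answer: 0.7364 W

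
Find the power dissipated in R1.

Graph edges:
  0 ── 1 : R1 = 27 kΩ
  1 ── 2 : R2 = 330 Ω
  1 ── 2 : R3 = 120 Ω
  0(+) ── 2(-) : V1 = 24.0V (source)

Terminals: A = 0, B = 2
Nodal analysis, taking node 2 as the 0 V reference.
Source V1 fixes V_0 = 24 V.
KCL at each unknown node (sum of currents leaving = 0; resistances in Ω):
  Node 1: (V_1 - 24)/27000 + (V_1 - 0)/330 + (V_1 - 0)/120 = 0
Collecting terms: 0.0114 × V_1 = 0.0008889  =>  V_1 = 0.07797 V
I_R1 = (V_0 - V_1)/R1 = (24 - 0.07797)/27000 = 0.000886 A
P_R1 = I_R1² × R1 = (0.000886)² × 27000 = 0.02119 W

Final answer: 0.02119 W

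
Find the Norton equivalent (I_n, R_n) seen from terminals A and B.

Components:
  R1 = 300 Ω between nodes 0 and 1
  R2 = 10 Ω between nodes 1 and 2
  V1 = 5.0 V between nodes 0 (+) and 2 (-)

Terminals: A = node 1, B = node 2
Find the Thévenin equivalent first; then I_n = V_th/R_th and R_n = R_th.
Step 1 — V_th is the open-circuit voltage V_A - V_B (nothing connected across the terminals).
Nodal analysis, taking node 2 as the 0 V reference.
Source V1 fixes V_0 = 5 V.
KCL at each unknown node (sum of currents leaving = 0; resistances in Ω):
  Node 1: (V_1 - 5)/300 + (V_1 - 0)/10 = 0
Collecting terms: 0.1033 × V_1 = 0.01667  =>  V_1 = 0.1613 V
V_th = V_1 - V_2 = 0.1613 - 0 = 0.1613 V
Step 2 — R_th: zero the source — replace V1 by a short circuit (node 2 merges into node 0) — and find the resistance seen between A (node 1) and B (node 0).
Reduce the network between node 1 (A) and node 0 (B) by series/parallel combination:
  Rp1 = R1 ‖ R2 (parallel, both between nodes 0 and 1) = 1/(1/300 + 1/10) = 9.677 Ω
R_th = 9.677 Ω
I_n = V_th/R_th = 0.1613/9.677 = 0.01667 A, and R_n = R_th = 9.677 Ω

Final answer: I_n = 0.01667 A, R_n = 9.677 Ω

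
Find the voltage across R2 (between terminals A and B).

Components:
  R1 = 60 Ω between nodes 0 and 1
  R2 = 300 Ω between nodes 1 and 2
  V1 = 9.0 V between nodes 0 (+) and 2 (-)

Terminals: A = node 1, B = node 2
R1 and R2 are in series across V1 (node 0 → node 1 → node 2), and the output A–B is taken across R2, so this is a voltage divider.
Series current: I = V1/(R1 + R2) = 9/(60 + 300) = 9/360 = 0.025 A
V_R2 = I × R2 = V1 × R2/(R1 + R2) = 9 × 300/360 = 7.5 V

Final answer: 7.5 V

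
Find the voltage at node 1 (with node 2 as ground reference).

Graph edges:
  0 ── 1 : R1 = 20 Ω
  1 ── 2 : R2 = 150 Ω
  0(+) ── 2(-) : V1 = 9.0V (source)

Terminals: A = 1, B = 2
Nodal analysis, taking node 2 as the 0 V reference.
Source V1 fixes V_0 = 9 V.
KCL at each unknown node (sum of currents leaving = 0; resistances in Ω):
  Node 1: (V_1 - 9)/20 + (V_1 - 0)/150 = 0
Collecting terms: 0.05667 × V_1 = 0.45  =>  V_1 = 7.941 V
The requested potential is V_1 = 7.941 V.

Final answer: V_1 = 7.941 V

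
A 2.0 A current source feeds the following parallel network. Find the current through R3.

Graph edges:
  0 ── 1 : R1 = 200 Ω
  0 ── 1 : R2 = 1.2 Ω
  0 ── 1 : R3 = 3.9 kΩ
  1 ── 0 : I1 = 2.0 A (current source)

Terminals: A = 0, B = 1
All resistors sit directly between nodes 0 and 1, so they are in parallel and share one voltage V; the full source current 2 A splits among them.
1/R_par = 1/200 + 1/1.2 + 1/3900 = 0.8386 S  =>  R_par = 1.192 Ω
V = I × R_par = 2 × 1.192 = 2.385 V
I_R3 = V/R3 = 2.385/3900 = 0.0006115 A

Final answer: 0.0006115 A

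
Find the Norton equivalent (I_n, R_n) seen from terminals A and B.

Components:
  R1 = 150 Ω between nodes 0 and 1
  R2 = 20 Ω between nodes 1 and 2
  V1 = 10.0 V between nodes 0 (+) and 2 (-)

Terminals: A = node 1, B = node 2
Find the Thévenin equivalent first; then I_n = V_th/R_th and R_n = R_th.
Step 1 — V_th is the open-circuit voltage V_A - V_B (nothing connected across the terminals).
Nodal analysis, taking node 2 as the 0 V reference.
Source V1 fixes V_0 = 10 V.
KCL at each unknown node (sum of currents leaving = 0; resistances in Ω):
  Node 1: (V_1 - 10)/150 + (V_1 - 0)/20 = 0
Collecting terms: 0.05667 × V_1 = 0.06667  =>  V_1 = 1.176 V
V_th = V_1 - V_2 = 1.176 - 0 = 1.176 V
Step 2 — R_th: zero the source — replace V1 by a short circuit (node 2 merges into node 0) — and find the resistance seen between A (node 1) and B (node 0).
Reduce the network between node 1 (A) and node 0 (B) by series/parallel combination:
  Rp1 = R1 ‖ R2 (parallel, both between nodes 0 and 1) = 1/(1/150 + 1/20) = 17.65 Ω
R_th = 17.65 Ω
I_n = V_th/R_th = 1.176/17.65 = 0.06667 A, and R_n = R_th = 17.65 Ω

Final answer: I_n = 0.06667 A, R_n = 17.65 Ω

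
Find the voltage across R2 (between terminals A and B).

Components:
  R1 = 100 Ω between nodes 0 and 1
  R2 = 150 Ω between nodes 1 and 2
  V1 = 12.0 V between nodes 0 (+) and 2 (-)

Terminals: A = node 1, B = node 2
R1 and R2 are in series across V1 (node 0 → node 1 → node 2), and the output A–B is taken across R2, so this is a voltage divider.
Series current: I = V1/(R1 + R2) = 12/(100 + 150) = 12/250 = 0.048 A
V_R2 = I × R2 = V1 × R2/(R1 + R2) = 12 × 150/250 = 7.2 V

Final answer: 7.2 V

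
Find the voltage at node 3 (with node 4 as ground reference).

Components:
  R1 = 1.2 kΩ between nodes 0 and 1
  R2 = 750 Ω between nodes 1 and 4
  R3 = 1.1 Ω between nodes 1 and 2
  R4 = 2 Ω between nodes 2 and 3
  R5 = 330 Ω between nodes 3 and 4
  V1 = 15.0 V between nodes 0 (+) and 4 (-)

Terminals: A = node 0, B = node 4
Nodal analysis, taking node 4 as the 0 V reference.
Source V1 fixes V_0 = 15 V.
KCL at each unknown node (sum of currents leaving = 0; resistances in Ω):
  Node 1: (V_1 - 15)/1200 + (V_1 - 0)/750 + (V_1 - V_2)/1.1 = 0
  Node 2: (V_2 - V_1)/1.1 + (V_2 - V_3)/2 = 0
  Node 3: (V_3 - V_2)/2 + (V_3 - 0)/330 = 0
Collecting terms (coefficients in siemens):
  0.9113·V_1 - 0.9091·V_2 = 0.0125
  1.409·V_2 - 0.9091·V_1 - 0.5·V_3 = 0
  0.503·V_3 - 0.5·V_2 = 0
Solving these 3 simultaneous equations (Gaussian elimination) gives:
  V_1 = 2.418 V, V_2 = 2.41 V, V_3 = 2.396 V
The requested potential is V_3 = 2.396 V.

Final answer: V_3 = 2.396 V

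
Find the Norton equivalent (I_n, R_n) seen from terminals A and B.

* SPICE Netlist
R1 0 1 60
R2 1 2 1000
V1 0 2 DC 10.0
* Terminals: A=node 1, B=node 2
Find the Thévenin equivalent first; then I_n = V_th/R_th and R_n = R_th.
Step 1 — V_th is the open-circuit voltage V_A - V_B (nothing connected across the terminals).
Nodal analysis, taking node 2 as the 0 V reference.
Source V1 fixes V_0 = 10 V.
KCL at each unknown node (sum of currents leaving = 0; resistances in Ω):
  Node 1: (V_1 - 10)/60 + (V_1 - 0)/1000 = 0
Collecting terms: 0.01767 × V_1 = 0.1667  =>  V_1 = 9.434 V
V_th = V_1 - V_2 = 9.434 - 0 = 9.434 V
Step 2 — R_th: zero the source — replace V1 by a short circuit (node 2 merges into node 0) — and find the resistance seen between A (node 1) and B (node 0).
Reduce the network between node 1 (A) and node 0 (B) by series/parallel combination:
  Rp1 = R1 ‖ R2 (parallel, both between nodes 0 and 1) = 1/(1/60 + 1/1000) = 56.6 Ω
R_th = 56.6 Ω
I_n = V_th/R_th = 9.434/56.6 = 0.1667 A, and R_n = R_th = 56.6 Ω

Final answer: I_n = 0.1667 A, R_n = 56.6 Ω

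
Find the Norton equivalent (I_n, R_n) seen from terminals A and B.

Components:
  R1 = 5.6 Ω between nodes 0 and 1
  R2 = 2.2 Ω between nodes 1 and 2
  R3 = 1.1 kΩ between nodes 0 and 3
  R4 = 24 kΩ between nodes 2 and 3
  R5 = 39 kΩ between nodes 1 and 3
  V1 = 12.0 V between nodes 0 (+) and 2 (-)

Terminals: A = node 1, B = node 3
Find the Thévenin equivalent first; then I_n = V_th/R_th and R_n = R_th.
Step 1 — V_th is the open-circuit voltage V_A - V_B (nothing connected across the terminals).
Nodal analysis, taking node 2 as the 0 V reference.
Source V1 fixes V_0 = 12 V.
KCL at each unknown node (sum of currents leaving = 0; resistances in Ω):
  Node 1: (V_1 - 12)/5.6 + (V_1 - 0)/2.2 + (V_1 - V_3)/39000 = 0
  Node 3: (V_3 - 12)/1100 + (V_3 - 0)/24000 + (V_3 - V_1)/39000 = 0
Collecting terms (coefficients in siemens):
  0.6331·V_1 - 0.00002564·V_3 = 2.143
  0.0009764·V_3 - 0.00002564·V_1 = 0.01091
Determinant D = (0.6331)(0.0009764) - (-0.00002564)(-0.00002564) = 0.0006182
V_1 = [(2.143)(0.0009764) - (-0.00002564)(0.01091)]/D = 3.385 V
V_3 = [(0.6331)(0.01091) - (2.143)(-0.00002564)]/D = 11.26 V
V_th = V_1 - V_3 = 3.385 - 11.26 = -7.877 V
Step 2 — R_th: zero the source — replace V1 by a short circuit (node 2 merges into node 0) — and find the resistance seen between A (node 1) and B (node 3).
Reduce the network between node 1 (A) and node 3 (B) by series/parallel combination:
  Rp1 = R1 ‖ R2 (parallel, both between nodes 0 and 1) = 1/(1/5.6 + 1/2.2) = 1.579 Ω
  Rp2 = R3 ‖ R4 (parallel, both between nodes 0 and 3) = 1/(1/1100 + 1/24000) = 1052 Ω
  Rs1 = Rp1 + Rp2 (series, joined only at node 0) = 1.579 + 1052 = 1053 Ω
  Rp3 = R5 ‖ Rs1 (parallel, both between nodes 1 and 3) = 1/(1/39000 + 1/1053) = 1026 Ω
R_th = 1.026 kΩ
I_n = V_th/R_th = -7.877/1026 = -0.00768 A, and R_n = R_th = 1.026 kΩ

Final answer: I_n = -0.00768 A, R_n = 1.026 kΩ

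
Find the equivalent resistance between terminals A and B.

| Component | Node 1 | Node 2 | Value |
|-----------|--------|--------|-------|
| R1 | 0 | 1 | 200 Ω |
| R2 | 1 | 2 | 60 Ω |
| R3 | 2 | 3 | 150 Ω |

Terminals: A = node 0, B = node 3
Reduce the network between node 0 (A) and node 3 (B) by series/parallel combination:
  Rs1 = R1 + R2 (series, joined only at node 1) = 200 + 60 = 260 Ω
  Rs2 = R3 + Rs1 (series, joined only at node 2) = 150 + 260 = 410 Ω
R_eq = 410 Ω

Final answer: 410 Ω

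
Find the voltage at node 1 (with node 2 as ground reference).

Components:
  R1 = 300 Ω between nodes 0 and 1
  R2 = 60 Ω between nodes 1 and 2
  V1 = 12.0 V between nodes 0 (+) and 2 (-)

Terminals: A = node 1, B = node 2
Nodal analysis, taking node 2 as the 0 V reference.
Source V1 fixes V_0 = 12 V.
KCL at each unknown node (sum of currents leaving = 0; resistances in Ω):
  Node 1: (V_1 - 12)/300 + (V_1 - 0)/60 = 0
Collecting terms: 0.02 × V_1 = 0.04  =>  V_1 = 2 V
The requested potential is V_1 = 2 V.

Final answer: V_1 = 2 V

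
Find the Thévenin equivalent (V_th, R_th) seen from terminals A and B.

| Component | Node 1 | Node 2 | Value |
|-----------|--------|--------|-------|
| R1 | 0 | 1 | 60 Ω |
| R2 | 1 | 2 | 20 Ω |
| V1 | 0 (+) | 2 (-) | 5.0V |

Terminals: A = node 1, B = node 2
Step 1 — V_th is the open-circuit voltage V_A - V_B (nothing connected across the terminals).
Nodal analysis, taking node 2 as the 0 V reference.
Source V1 fixes V_0 = 5 V.
KCL at each unknown node (sum of currents leaving = 0; resistances in Ω):
  Node 1: (V_1 - 5)/60 + (V_1 - 0)/20 = 0
Collecting terms: 0.06667 × V_1 = 0.08333  =>  V_1 = 1.25 V
V_th = V_1 - V_2 = 1.25 - 0 = 1.25 V
Step 2 — R_th: zero the source — replace V1 by a short circuit (node 2 merges into node 0) — and find the resistance seen between A (node 1) and B (node 0).
Reduce the network between node 1 (A) and node 0 (B) by series/parallel combination:
  Rp1 = R1 ‖ R2 (parallel, both between nodes 0 and 1) = 1/(1/60 + 1/20) = 15 Ω
R_th = 15 Ω

Final answer: V_th = 1.25 V, R_th = 15 Ω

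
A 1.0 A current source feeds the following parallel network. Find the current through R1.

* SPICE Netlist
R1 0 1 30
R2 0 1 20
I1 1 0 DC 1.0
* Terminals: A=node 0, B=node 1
All resistors sit directly between nodes 0 and 1, so they are in parallel and share one voltage V; the full source current 1 A splits among them.
1/R_par = 1/30 + 1/20 = 0.08333 S  =>  R_par = 12 Ω
V = I × R_par = 1 × 12 = 12 V
I_R1 = V/R1 = 12/30 = 0.4 A

Final answer: 0.4 A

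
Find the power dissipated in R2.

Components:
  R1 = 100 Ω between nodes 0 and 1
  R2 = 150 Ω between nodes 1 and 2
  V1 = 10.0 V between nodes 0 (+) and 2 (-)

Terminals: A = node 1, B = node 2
Nodal analysis, taking node 2 as the 0 V reference.
Source V1 fixes V_0 = 10 V.
KCL at each unknown node (sum of currents leaving = 0; resistances in Ω):
  Node 1: (V_1 - 10)/100 + (V_1 - 0)/150 = 0
Collecting terms: 0.01667 × V_1 = 0.1  =>  V_1 = 6 V
I_R2 = (V_1 - V_2)/R2 = (6 - 0)/150 = 0.04 A
P_R2 = I_R2² × R2 = (0.04)² × 150 = 0.24 W

Final answer: 0.24 W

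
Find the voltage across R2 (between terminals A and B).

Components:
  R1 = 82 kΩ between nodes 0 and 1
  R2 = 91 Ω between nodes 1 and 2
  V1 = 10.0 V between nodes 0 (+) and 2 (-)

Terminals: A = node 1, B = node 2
R1 and R2 are in series across V1 (node 0 → node 1 → node 2), and the output A–B is taken across R2, so this is a voltage divider.
Series current: I = V1/(R1 + R2) = 10/(82000 + 91) = 10/82090 = 0.0001218 A
V_R2 = I × R2 = V1 × R2/(R1 + R2) = 10 × 91/82090 = 0.01109 V

Final answer: 0.01109 V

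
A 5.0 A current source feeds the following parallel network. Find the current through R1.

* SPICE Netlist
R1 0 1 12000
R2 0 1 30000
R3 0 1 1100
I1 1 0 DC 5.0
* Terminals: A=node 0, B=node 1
All resistors sit directly between nodes 0 and 1, so they are in parallel and share one voltage V; the full source current 5 A splits among them.
1/R_par = 1/12000 + 1/30000 + 1/1100 = 0.001026 S  =>  R_par = 974.9 Ω
V = I × R_par = 5 × 974.9 = 4874 V
I_R1 = V/R1 = 4874/12000 = 0.4062 A

Final answer: 0.4062 A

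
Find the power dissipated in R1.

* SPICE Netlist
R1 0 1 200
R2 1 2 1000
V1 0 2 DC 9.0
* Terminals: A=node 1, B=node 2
Nodal analysis, taking node 2 as the 0 V reference.
Source V1 fixes V_0 = 9 V.
KCL at each unknown node (sum of currents leaving = 0; resistances in Ω):
  Node 1: (V_1 - 9)/200 + (V_1 - 0)/1000 = 0
Collecting terms: 0.006 × V_1 = 0.045  =>  V_1 = 7.5 V
I_R1 = (V_0 - V_1)/R1 = (9 - 7.5)/200 = 0.0075 A
P_R1 = I_R1² × R1 = (0.0075)² × 200 = 0.01125 W

Final answer: 0.01125 W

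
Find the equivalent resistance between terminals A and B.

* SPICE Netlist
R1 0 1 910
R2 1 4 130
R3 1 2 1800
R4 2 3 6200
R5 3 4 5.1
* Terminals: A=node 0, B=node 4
Reduce the network between node 0 (A) and node 4 (B) by series/parallel combination:
  Rs1 = R3 + R4 (series, joined only at node 2) = 1800 + 6200 = 8000 Ω
  Rs2 = R5 + Rs1 (series, joined only at node 3) = 5.1 + 8000 = 8005 Ω
  Rp1 = R2 ‖ Rs2 (parallel, both between nodes 1 and 4) = 1/(1/130 + 1/8005) = 127.9 Ω
  Rs3 = R1 + Rp1 (series, joined only at node 1) = 910 + 127.9 = 1038 Ω
R_eq = 1.038 kΩ

Final answer: 1.038 kΩ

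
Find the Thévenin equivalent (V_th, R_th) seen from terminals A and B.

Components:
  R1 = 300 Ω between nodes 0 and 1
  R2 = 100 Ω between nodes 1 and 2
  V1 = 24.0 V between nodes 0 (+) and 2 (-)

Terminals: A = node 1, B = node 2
Step 1 — V_th is the open-circuit voltage V_A - V_B (nothing connected across the terminals).
Nodal analysis, taking node 2 as the 0 V reference.
Source V1 fixes V_0 = 24 V.
KCL at each unknown node (sum of currents leaving = 0; resistances in Ω):
  Node 1: (V_1 - 24)/300 + (V_1 - 0)/100 = 0
Collecting terms: 0.01333 × V_1 = 0.08  =>  V_1 = 6 V
V_th = V_1 - V_2 = 6 - 0 = 6 V
Step 2 — R_th: zero the source — replace V1 by a short circuit (node 2 merges into node 0) — and find the resistance seen between A (node 1) and B (node 0).
Reduce the network between node 1 (A) and node 0 (B) by series/parallel combination:
  Rp1 = R1 ‖ R2 (parallel, both between nodes 0 and 1) = 1/(1/300 + 1/100) = 75 Ω
R_th = 75 Ω

Final answer: V_th = 6 V, R_th = 75 Ω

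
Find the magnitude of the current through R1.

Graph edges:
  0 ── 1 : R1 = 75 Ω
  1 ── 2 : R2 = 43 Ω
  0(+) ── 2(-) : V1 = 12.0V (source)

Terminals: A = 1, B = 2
Nodal analysis, taking node 2 as the 0 V reference.
Source V1 fixes V_0 = 12 V.
KCL at each unknown node (sum of currents leaving = 0; resistances in Ω):
  Node 1: (V_1 - 12)/75 + (V_1 - 0)/43 = 0
Collecting terms: 0.03659 × V_1 = 0.16  =>  V_1 = 4.373 V
I_R1 = (V_0 - V_1)/R1 = (12 - 4.373)/75 = 0.1017 A
|I_R1| = 0.1017 A

Final answer: |I_R1| = 0.1017 A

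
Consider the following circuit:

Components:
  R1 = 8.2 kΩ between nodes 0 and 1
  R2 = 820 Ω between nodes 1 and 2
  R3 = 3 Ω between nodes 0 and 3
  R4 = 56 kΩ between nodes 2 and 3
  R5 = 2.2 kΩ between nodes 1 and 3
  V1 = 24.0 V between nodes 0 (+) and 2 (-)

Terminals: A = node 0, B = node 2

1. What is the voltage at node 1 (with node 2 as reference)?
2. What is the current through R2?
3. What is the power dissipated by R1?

Nodal analysis, taking node 2 as the 0 V reference.
Source V1 fixes V_0 = 24 V.
KCL at each unknown node (sum of currents leaving = 0; resistances in Ω):
  Node 1: (V_1 - 24)/8200 + (V_1 - 0)/820 + (V_1 - V_3)/2200 = 0
  Node 3: (V_3 - 24)/3 + (V_3 - 0)/56000 + (V_3 - V_1)/2200 = 0
Collecting terms (coefficients in siemens):
  0.001796·V_1 - 0.0004545·V_3 = 0.002927
  0.3338·V_3 - 0.0004545·V_1 = 8
Determinant D = (0.001796)(0.3338) - (-0.0004545)(-0.0004545) = 0.0005993
V_1 = [(0.002927)(0.3338) - (-0.0004545)(8)]/D = 7.698 V
V_3 = [(0.001796)(8) - (0.002927)(-0.0004545)]/D = 23.98 V
Part 1:
  Read off the nodal solution: V_1 = 7.698 V
Part 2:
  I_R2 = (V_1 - V_2)/R2 = (7.698 - 0)/820 = 0.009388 A
  Magnitude: I_R2 = 0.009388 A
Part 3:
  I_R1 = (V_0 - V_1)/R1 = (24 - 7.698)/8200 = 0.001988 A
  P_R1 = I_R1² × R1 = (0.001988)² × 8200 = 0.03241 W

Final answers:
1. V_1 = 7.698 V
2. I_R2 = 0.009388 A
3. P_R1 = 0.03241 W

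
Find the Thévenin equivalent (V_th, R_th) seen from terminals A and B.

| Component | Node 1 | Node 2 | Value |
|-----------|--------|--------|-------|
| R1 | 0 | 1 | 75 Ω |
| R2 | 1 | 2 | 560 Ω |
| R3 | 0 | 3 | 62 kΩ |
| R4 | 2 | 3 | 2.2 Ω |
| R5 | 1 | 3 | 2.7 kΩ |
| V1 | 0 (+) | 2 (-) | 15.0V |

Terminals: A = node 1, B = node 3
Step 1 — V_th is the open-circuit voltage V_A - V_B (nothing connected across the terminals).
Nodal analysis, taking node 2 as the 0 V reference.
Source V1 fixes V_0 = 15 V.
KCL at each unknown node (sum of currents leaving = 0; resistances in Ω):
  Node 1: (V_1 - 15)/75 + (V_1 - 0)/560 + (V_1 - V_3)/2700 = 0
  Node 3: (V_3 - 15)/62000 + (V_3 - 0)/2.2 + (V_3 - V_1)/2700 = 0
Collecting terms (coefficients in siemens):
  0.01549·V_1 - 0.0003704·V_3 = 0.2
  0.4549·V_3 - 0.0003704·V_1 = 0.0002419
Determinant D = (0.01549)(0.4549) - (-0.0003704)(-0.0003704) = 0.007046
V_1 = [(0.2)(0.4549) - (-0.0003704)(0.0002419)]/D = 12.91 V
V_3 = [(0.01549)(0.0002419) - (0.2)(-0.0003704)]/D = 0.01104 V
V_th = V_1 - V_3 = 12.91 - 0.01104 = 12.9 V
Step 2 — R_th: zero the source — replace V1 by a short circuit (node 2 merges into node 0) — and find the resistance seen between A (node 1) and B (node 3).
Reduce the network between node 1 (A) and node 3 (B) by series/parallel combination:
  Rp1 = R1 ‖ R2 (parallel, both between nodes 0 and 1) = 1/(1/75 + 1/560) = 66.14 Ω
  Rp2 = R3 ‖ R4 (parallel, both between nodes 0 and 3) = 1/(1/62000 + 1/2.2) = 2.2 Ω
  Rs1 = Rp1 + Rp2 (series, joined only at node 0) = 66.14 + 2.2 = 68.34 Ω
  Rp3 = R5 ‖ Rs1 (parallel, both between nodes 1 and 3) = 1/(1/2700 + 1/68.34) = 66.65 Ω
R_th = 66.65 Ω

Final answer: V_th = 12.9 V, R_th = 66.65 Ω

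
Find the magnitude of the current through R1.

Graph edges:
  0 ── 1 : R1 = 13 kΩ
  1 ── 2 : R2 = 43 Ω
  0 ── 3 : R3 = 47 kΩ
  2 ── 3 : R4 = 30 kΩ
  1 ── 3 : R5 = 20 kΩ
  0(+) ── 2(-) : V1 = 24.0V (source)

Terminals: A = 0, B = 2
Nodal analysis, taking node 2 as the 0 V reference.
Source V1 fixes V_0 = 24 V.
KCL at each unknown node (sum of currents leaving = 0; resistances in Ω):
  Node 1: (V_1 - 24)/13000 + (V_1 - 0)/43 + (V_1 - V_3)/20000 = 0
  Node 3: (V_3 - 24)/47000 + (V_3 - 0)/30000 + (V_3 - V_1)/20000 = 0
Collecting terms (coefficients in siemens):
  0.02338·V_1 - 0.00005·V_3 = 0.001846
  0.0001046·V_3 - 0.00005·V_1 = 0.0005106
Determinant D = (0.02338)(0.0001046) - (-0.00005)(-0.00005) = 0.000002444
V_1 = [(0.001846)(0.0001046) - (-0.00005)(0.0005106)]/D = 0.08948 V
V_3 = [(0.02338)(0.0005106) - (0.001846)(-0.00005)]/D = 4.924 V
I_R1 = (V_0 - V_1)/R1 = (24 - 0.08948)/13000 = 0.001839 A
|I_R1| = 0.001839 A

Final answer: |I_R1| = 0.001839 A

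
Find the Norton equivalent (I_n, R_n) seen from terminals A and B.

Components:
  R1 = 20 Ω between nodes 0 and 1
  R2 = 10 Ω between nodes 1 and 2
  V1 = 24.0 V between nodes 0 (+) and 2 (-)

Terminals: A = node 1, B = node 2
Find the Thévenin equivalent first; then I_n = V_th/R_th and R_n = R_th.
Step 1 — V_th is the open-circuit voltage V_A - V_B (nothing connected across the terminals).
Nodal analysis, taking node 2 as the 0 V reference.
Source V1 fixes V_0 = 24 V.
KCL at each unknown node (sum of currents leaving = 0; resistances in Ω):
  Node 1: (V_1 - 24)/20 + (V_1 - 0)/10 = 0
Collecting terms: 0.15 × V_1 = 1.2  =>  V_1 = 8 V
V_th = V_1 - V_2 = 8 - 0 = 8 V
Step 2 — R_th: zero the source — replace V1 by a short circuit (node 2 merges into node 0) — and find the resistance seen between A (node 1) and B (node 0).
Reduce the network between node 1 (A) and node 0 (B) by series/parallel combination:
  Rp1 = R1 ‖ R2 (parallel, both between nodes 0 and 1) = 1/(1/20 + 1/10) = 6.667 Ω
R_th = 6.667 Ω
I_n = V_th/R_th = 8/6.667 = 1.2 A, and R_n = R_th = 6.667 Ω

Final answer: I_n = 1.2 A, R_n = 6.667 Ω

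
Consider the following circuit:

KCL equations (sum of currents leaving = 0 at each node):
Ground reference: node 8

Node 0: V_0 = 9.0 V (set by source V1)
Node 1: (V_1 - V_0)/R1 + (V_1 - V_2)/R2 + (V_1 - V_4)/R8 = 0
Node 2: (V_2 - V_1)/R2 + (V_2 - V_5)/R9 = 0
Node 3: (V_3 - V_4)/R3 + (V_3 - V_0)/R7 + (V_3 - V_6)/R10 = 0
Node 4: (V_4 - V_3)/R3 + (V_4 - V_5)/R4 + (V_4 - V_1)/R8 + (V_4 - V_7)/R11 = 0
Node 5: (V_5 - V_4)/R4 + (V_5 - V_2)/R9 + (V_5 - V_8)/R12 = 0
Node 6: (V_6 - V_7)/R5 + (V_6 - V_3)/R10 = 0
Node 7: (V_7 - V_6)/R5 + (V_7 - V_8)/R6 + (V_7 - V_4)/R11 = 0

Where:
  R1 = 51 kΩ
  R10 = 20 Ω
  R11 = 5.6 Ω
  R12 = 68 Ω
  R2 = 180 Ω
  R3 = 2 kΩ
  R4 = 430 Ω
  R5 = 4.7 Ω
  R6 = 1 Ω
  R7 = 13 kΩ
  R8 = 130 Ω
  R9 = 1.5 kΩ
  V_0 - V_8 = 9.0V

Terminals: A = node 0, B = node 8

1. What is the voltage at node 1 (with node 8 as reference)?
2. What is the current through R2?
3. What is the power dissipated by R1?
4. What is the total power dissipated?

Nodal analysis, taking node 8 as the 0 V reference.
Source V1 fixes V_0 = 9 V.
KCL at each unknown node (sum of currents leaving = 0; resistances in Ω):
  Node 1: (V_1 - 9)/51000 + (V_1 - V_2)/180 + (V_1 - V_4)/130 = 0
  Node 2: (V_2 - V_1)/180 + (V_2 - V_5)/1500 = 0
  Node 3: (V_3 - V_4)/2000 + (V_3 - 9)/13000 + (V_3 - V_6)/20 = 0
  Node 4: (V_4 - V_3)/2000 + (V_4 - V_5)/430 + (V_4 - V_1)/130 + (V_4 - V_7)/5.6 = 0
  Node 5: (V_5 - V_4)/430 + (V_5 - V_2)/1500 + (V_5 - 0)/68 = 0
  Node 6: (V_6 - V_7)/4.7 + (V_6 - V_3)/20 = 0
  Node 7: (V_7 - V_6)/4.7 + (V_7 - 0)/1 + (V_7 - V_4)/5.6 = 0
Collecting terms (coefficients in siemens):
  0.01327·V_1 - 0.005556·V_2 - 0.007692·V_4 = 0.0001765
  0.006222·V_2 - 0.005556·V_1 - 0.0006667·V_5 = 0
  0.05058·V_3 - 0.0005·V_4 - 0.05·V_6 = 0.0006923
  0.1891·V_4 - 0.007692·V_1 - 0.0005·V_3 - 0.002326·V_5 - 0.1786·V_7 = 0
  0.0177·V_5 - 0.0006667·V_2 - 0.002326·V_4 = 0
  0.2628·V_6 - 0.05·V_3 - 0.2128·V_7 = 0
  1.391·V_7 - 0.1786·V_4 - 0.2128·V_6 = 0
Solving these 7 simultaneous equations (Gaussian elimination) gives:
  V_1 = 0.02298 V, V_2 = 0.02063 V, V_3 = 0.01772 V, V_4 = 0.001799 V
  V_5 = 0.001013 V, V_6 = 0.004062 V, V_7 = 0.0008521 V
Part 1:
  Read off the nodal solution: V_1 = 0.02298 V
Part 2:
  I_R2 = (V_1 - V_2)/R2 = (0.02298 - 0.02063)/180 = 0.00001308 A
  Magnitude: I_R2 = 0.00001308 A
Part 3:
  I_R1 = (V_0 - V_1)/R1 = (9 - 0.02298)/51000 = 0.000176 A
  P_R1 = I_R1² × R1 = (0.000176)² × 51000 = 0.00158 W
Part 4:
  Power in each resistor, P = (ΔV)²/R:
    P_R1 = (9 - 0.02298)²/51000 = 0.00158 W
    P_R2 = (0.02298 - 0.02063)²/180 = 0.00000003078 W
    P_R3 = (0.01772 - 0.001799)²/2000 = 0.0000001268 W
    P_R4 = (0.001799 - 0.001013)²/430 = 0.000000001435 W
    P_R5 = (0.004062 - 0.0008521)²/4.7 = 0.000002192 W
    P_R6 = (0.0008521 - 0)²/1 = 0.000000726 W
    P_R7 = (9 - 0.01772)²/13000 = 0.006206 W
    P_R8 = (0.02298 - 0.001799)²/130 = 0.000003452 W
    P_R9 = (0.02063 - 0.001013)²/1500 = 0.0000002565 W
    P_R10 = (0.01772 - 0.004062)²/20 = 0.000009329 W
    P_R11 = (0.001799 - 0.0008521)²/5.6 = 0.0000001601 W
    P_R12 = (0.001013 - 0)²/68 = 0.0000000151 W
  P_total = P_R1 + P_R2 + P_R3 + P_R4 + P_R5 + P_R6 + P_R7 + P_R8 + P_R9 + P_R10 + P_R11 + P_R12 = 0.007803 W

Final answers:
1. V_1 = 0.02298 V
2. I_R2 = 1.308e-05 A
3. P_R1 = 0.00158 W
4. P_total = 0.007803 W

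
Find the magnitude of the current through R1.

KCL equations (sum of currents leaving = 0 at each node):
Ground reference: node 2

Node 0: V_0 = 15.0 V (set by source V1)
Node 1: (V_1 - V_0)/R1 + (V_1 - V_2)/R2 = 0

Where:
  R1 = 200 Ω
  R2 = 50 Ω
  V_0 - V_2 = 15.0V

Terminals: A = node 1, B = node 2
Nodal analysis, taking node 2 as the 0 V reference.
Source V1 fixes V_0 = 15 V.
KCL at each unknown node (sum of currents leaving = 0; resistances in Ω):
  Node 1: (V_1 - 15)/200 + (V_1 - 0)/50 = 0
Collecting terms: 0.025 × V_1 = 0.075  =>  V_1 = 3 V
I_R1 = (V_0 - V_1)/R1 = (15 - 3)/200 = 0.06 A
|I_R1| = 0.06 A

Final answer: |I_R1| = 0.06 A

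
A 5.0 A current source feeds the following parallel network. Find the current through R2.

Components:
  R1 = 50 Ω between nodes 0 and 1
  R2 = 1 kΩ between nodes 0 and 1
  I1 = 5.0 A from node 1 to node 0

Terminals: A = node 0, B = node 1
All resistors sit directly between nodes 0 and 1, so they are in parallel and share one voltage V; the full source current 5 A splits among them.
1/R_par = 1/50 + 1/1000 = 0.021 S  =>  R_par = 47.62 Ω
V = I × R_par = 5 × 47.62 = 238.1 V
I_R2 = V/R2 = 238.1/1000 = 0.2381 A

Final answer: 0.2381 A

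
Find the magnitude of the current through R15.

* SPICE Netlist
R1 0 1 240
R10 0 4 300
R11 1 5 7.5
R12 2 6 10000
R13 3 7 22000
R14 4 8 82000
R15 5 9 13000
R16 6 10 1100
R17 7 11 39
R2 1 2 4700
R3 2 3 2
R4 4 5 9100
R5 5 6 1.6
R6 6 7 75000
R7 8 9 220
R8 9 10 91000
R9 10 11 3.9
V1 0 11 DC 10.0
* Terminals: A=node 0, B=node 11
Nodal analysis, taking node 11 as the 0 V reference.
Source V1 fixes V_0 = 10 V.
KCL at each unknown node (sum of currents leaving = 0; resistances in Ω):
  Node 1: (V_1 - 10)/240 + (V_1 - V_2)/4700 + (V_1 - V_5)/7.5 = 0
  Node 2: (V_2 - V_1)/4700 + (V_2 - V_3)/2 + (V_2 - V_6)/10000 = 0
  Node 3: (V_3 - V_2)/2 + (V_3 - V_7)/22000 = 0
  Node 4: (V_4 - V_5)/9100 + (V_4 - 10)/300 + (V_4 - V_8)/82000 = 0
  Node 5: (V_5 - V_4)/9100 + (V_5 - V_6)/1.6 + (V_5 - V_1)/7.5 + (V_5 - V_9)/13000 = 0
  Node 6: (V_6 - V_5)/1.6 + (V_6 - V_7)/75000 + (V_6 - V_2)/10000 + (V_6 - V_10)/1100 = 0
  Node 7: (V_7 - V_6)/75000 + (V_7 - V_3)/22000 + (V_7 - 0)/39 = 0
  Node 8: (V_8 - V_9)/220 + (V_8 - V_4)/82000 = 0
  Node 9: (V_9 - V_8)/220 + (V_9 - V_10)/91000 + (V_9 - V_5)/13000 = 0
  Node 10: (V_10 - V_9)/91000 + (V_10 - 0)/3.9 + (V_10 - V_6)/1100 = 0
Collecting terms (coefficients in siemens):
  0.1377·V_1 - 0.0002128·V_2 - 0.1333·V_5 = 0.04167
  0.5003·V_2 - 0.0002128·V_1 - 0.5·V_3 - 0.0001·V_6 = 0
  0.5·V_3 - 0.5·V_2 - 0.00004545·V_7 = 0
  0.003455·V_4 - 0.0001099·V_5 - 0.0000122·V_8 = 0.03333
  0.7585·V_5 - 0.1333·V_1 - 0.0001099·V_4 - 0.625·V_6 - 0.00007692·V_9 = 0
  0.626·V_6 - 0.0001·V_2 - 0.625·V_5 - 0.00001333·V_7 - 0.0009091·V_10 = 0
  0.0257·V_7 - 0.00004545·V_3 - 0.00001333·V_6 = 0
  0.004558·V_8 - 0.0000122·V_4 - 0.004545·V_9 = 0
  0.004633·V_9 - 0.00007692·V_5 - 0.004545·V_8 - 0.00001099·V_10 = 0
  0.2573·V_10 - 0.0009091·V_6 - 0.00001099·V_9 = 0
Solving these 10 simultaneous equations (Gaussian elimination) gives:
  V_1 = 8.171 V, V_2 = 7.117 V, V_3 = 7.117 V, V_4 = 9.931 V
  V_5 = 8.115 V, V_6 = 8.103 V, V_7 = 0.01679 V, V_8 = 7.455 V
  V_9 = 7.448 V, V_10 = 0.02894 V
I_R15 = (V_5 - V_9)/R15 = (8.115 - 7.448)/13000 = 0.00005133 A
|I_R15| = 0.00005133 A

Final answer: |I_R15| = 5.133e-05 A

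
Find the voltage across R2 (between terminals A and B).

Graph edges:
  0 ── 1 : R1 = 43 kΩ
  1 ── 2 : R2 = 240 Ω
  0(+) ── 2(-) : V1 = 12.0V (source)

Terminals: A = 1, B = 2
R1 and R2 are in series across V1 (node 0 → node 1 → node 2), and the output A–B is taken across R2, so this is a voltage divider.
Series current: I = V1/(R1 + R2) = 12/(43000 + 240) = 12/43240 = 0.0002775 A
V_R2 = I × R2 = V1 × R2/(R1 + R2) = 12 × 240/43240 = 0.0666 V

Final answer: 0.0666 V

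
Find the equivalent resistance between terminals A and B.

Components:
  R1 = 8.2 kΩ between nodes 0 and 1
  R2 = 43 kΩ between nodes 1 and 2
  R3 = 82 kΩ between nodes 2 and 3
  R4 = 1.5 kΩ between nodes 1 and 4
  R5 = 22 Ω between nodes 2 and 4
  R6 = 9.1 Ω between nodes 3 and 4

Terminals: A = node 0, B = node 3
The network is not a plain series/parallel combination. Inject a 1 A test current into terminal A (node 0) and return it from terminal B (node 3); then R_eq = V_A / (1 A).
Nodal analysis, taking node 3 as the 0 V reference.
Current source I_test pushes 1 A into node 0 and draws it out of node 3.
KCL at each unknown node (sum of currents leaving = 0; resistances in Ω):
  Node 0: (V_0 - V_1)/8200 - 1 = 0
  Node 1: (V_1 - V_0)/8200 + (V_1 - V_2)/43000 + (V_1 - V_4)/1500 = 0
  Node 2: (V_2 - V_1)/43000 + (V_2 - 0)/82000 + (V_2 - V_4)/22 = 0
  Node 4: (V_4 - V_1)/1500 + (V_4 - V_2)/22 + (V_4 - 0)/9.1 = 0
Collecting terms (coefficients in siemens):
  0.000122·V_0 - 0.000122·V_1 = 1
  0.0008119·V_1 - 0.000122·V_0 - 0.00002326·V_2 - 0.0006667·V_4 = 0
  0.04549·V_2 - 0.00002326·V_1 - 0.04545·V_4 = 0
  0.156·V_4 - 0.0006667·V_1 - 0.04545·V_2 = 0
Solving these 4 simultaneous equations (Gaussian elimination) gives:
  V_0 = 9659 V, V_1 = 1459 V, V_2 = 9.837 V, V_4 = 9.099 V
R_eq = V_0 / 1 A = 9659 Ω = 9.659 kΩ

Final answer: 9.659 kΩ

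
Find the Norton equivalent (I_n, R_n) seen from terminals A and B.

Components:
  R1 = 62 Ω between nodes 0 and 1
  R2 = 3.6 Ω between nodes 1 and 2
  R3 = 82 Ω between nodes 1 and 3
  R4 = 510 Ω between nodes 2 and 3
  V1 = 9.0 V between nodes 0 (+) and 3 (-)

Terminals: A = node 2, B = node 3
Find the Thévenin equivalent first; then I_n = V_th/R_th and R_n = R_th.
Step 1 — V_th is the open-circuit voltage V_A - V_B (nothing connected across the terminals).
Nodal analysis, taking node 3 as the 0 V reference.
Source V1 fixes V_0 = 9 V.
KCL at each unknown node (sum of currents leaving = 0; resistances in Ω):
  Node 1: (V_1 - 9)/62 + (V_1 - V_2)/3.6 + (V_1 - 0)/82 = 0
  Node 2: (V_2 - V_1)/3.6 + (V_2 - 0)/510 = 0
Collecting terms (coefficients in siemens):
  0.3061·V_1 - 0.2778·V_2 = 0.1452
  0.2797·V_2 - 0.2778·V_1 = 0
Determinant D = (0.3061)(0.2797) - (-0.2778)(-0.2778) = 0.008468
V_1 = [(0.1452)(0.2797) - (-0.2778)(0)]/D = 4.795 V
V_2 = [(0.3061)(0) - (0.1452)(-0.2778)]/D = 4.762 V
V_th = V_2 - V_3 = 4.762 - 0 = 4.762 V
Step 2 — R_th: zero the source — replace V1 by a short circuit (node 3 merges into node 0) — and find the resistance seen between A (node 2) and B (node 0).
Reduce the network between node 2 (A) and node 0 (B) by series/parallel combination:
  Rp1 = R1 ‖ R3 (parallel, both between nodes 0 and 1) = 1/(1/62 + 1/82) = 35.31 Ω
  Rs1 = R2 + Rp1 (series, joined only at node 1) = 3.6 + 35.31 = 38.91 Ω
  Rp2 = R4 ‖ Rs1 (parallel, both between nodes 0 and 2) = 1/(1/510 + 1/38.91) = 36.15 Ω
R_th = 36.15 Ω
I_n = V_th/R_th = 4.762/36.15 = 0.1317 A, and R_n = R_th = 36.15 Ω

Final answer: I_n = 0.1317 A, R_n = 36.15 Ω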